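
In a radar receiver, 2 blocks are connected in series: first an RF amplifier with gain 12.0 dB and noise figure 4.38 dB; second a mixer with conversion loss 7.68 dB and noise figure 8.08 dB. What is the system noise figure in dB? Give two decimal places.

4.89 dB

Convert to linear (a loss of L dB is a gain of −L dB): F_i = 10^(NF_i/10), G_i = 10^(G_i,dB/10)
  Stage 1: F_1 = 10^(4.38/10) = 2.742, G_1 = 10^(12.0/10) = 15.85
  Stage 2: F_2 = 10^(8.08/10) = 6.427, G_2 = 10^(−7.68/10) = 0.1706
Friis cascade:
  F = 2.742 + (6.427 − 1)/15.85 = 3.084
NF = 10 log₁₀(3.084) = 4.89 dB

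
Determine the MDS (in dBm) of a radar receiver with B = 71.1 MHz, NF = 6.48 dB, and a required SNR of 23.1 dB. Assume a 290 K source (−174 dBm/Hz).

Sensitivity = −174 + 10 log₁₀(B) + NF + SNR_min
= −174 + 78.52 + 6.48 + 23.1
= −65.90 dBm → −65.9 dBm

−65.9 dBm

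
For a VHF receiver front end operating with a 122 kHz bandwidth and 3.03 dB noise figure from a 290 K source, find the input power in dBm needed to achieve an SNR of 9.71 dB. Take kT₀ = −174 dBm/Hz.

−110.4 dBm

Sensitivity = −174 + 10 log₁₀(B) + NF + SNR_min
= −174 + 50.86 + 3.03 + 9.71
= −110.40 dBm → −110.4 dBm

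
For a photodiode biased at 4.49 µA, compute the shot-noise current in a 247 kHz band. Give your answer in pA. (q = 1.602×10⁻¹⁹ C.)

I_n = √(2qI·B)
2qI·B = 2 × 1.602×10⁻¹⁹ × 4.49×10⁻⁶ × 2.47×10⁵ = 3.55×10⁻¹⁹ A²
I_n = √(3.55×10⁻¹⁹) = 5.96×10⁻¹⁰ A = 596 pA

596 pA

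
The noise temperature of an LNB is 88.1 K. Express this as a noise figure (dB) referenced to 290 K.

1.15 dB

F = 1 + T_e/T₀ = 1 + 88.1/290 = 1.30379
NF = 10 log₁₀(1.30379) = 1.15 dB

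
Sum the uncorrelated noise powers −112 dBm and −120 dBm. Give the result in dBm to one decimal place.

Convert to linear, add, convert back:
P₁ = 6.31×10⁻¹⁵ W, P₂ = 1.00×10⁻¹⁵ W
P_tot = 7.31×10⁻¹⁵ W → 10 log₁₀(P_tot / 10⁻³) = −111.4 dBm

−111.4 dBm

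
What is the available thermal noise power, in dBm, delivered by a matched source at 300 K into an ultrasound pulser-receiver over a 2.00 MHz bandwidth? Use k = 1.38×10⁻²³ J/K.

−110.8 dBm

P_n = kTB = 1.38×10⁻²³ × 300 × 2.00×10⁶ = 8.28×10⁻¹⁵ W
In dBm: 10 log₁₀(8.28×10⁻¹⁵ / 10⁻³) = −110.8 dBm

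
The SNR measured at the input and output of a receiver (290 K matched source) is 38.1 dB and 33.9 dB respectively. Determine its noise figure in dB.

NF (dB) = SNR_in(dB) − SNR_out(dB) when the source is at T₀
NF = 38.1 − 33.9 = 4.2 dB

4.2 dB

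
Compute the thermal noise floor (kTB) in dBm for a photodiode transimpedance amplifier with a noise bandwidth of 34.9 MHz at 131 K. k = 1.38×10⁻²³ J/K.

−102.0 dBm

P_n = kTB = 1.38×10⁻²³ × 131 × 3.49×10⁷ = 6.31×10⁻¹⁴ W
In dBm: 10 log₁₀(6.31×10⁻¹⁴ / 10⁻³) = −102.0 dBm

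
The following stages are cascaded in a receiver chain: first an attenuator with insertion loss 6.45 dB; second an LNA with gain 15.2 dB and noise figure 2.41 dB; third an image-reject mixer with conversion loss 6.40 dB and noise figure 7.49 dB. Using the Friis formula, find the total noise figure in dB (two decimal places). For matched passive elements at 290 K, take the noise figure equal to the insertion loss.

Convert to linear (a loss of L dB is a gain of −L dB): F_i = 10^(NF_i/10), G_i = 10^(G_i,dB/10)
  Stage 1: F_1 = 10^(6.45/10) = 4.416, G_1 = 10^(−6.45/10) = 0.2265
  Stage 2: F_2 = 10^(2.41/10) = 1.742, G_2 = 10^(15.2/10) = 33.11
  Stage 3: F_3 = 10^(7.49/10) = 5.610, G_3 = 10^(−6.40/10) = 0.2291
Friis cascade:
  F = 4.416 + (1.742 − 1)/0.2265 + (5.610 − 1)/7.499 = 8.306
NF = 10 log₁₀(8.306) = 9.19 dB

9.19 dB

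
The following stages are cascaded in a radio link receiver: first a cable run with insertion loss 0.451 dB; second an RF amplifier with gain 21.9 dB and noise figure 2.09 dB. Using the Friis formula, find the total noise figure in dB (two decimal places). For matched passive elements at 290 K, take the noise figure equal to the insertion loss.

Convert to linear (a loss of L dB is a gain of −L dB): F_i = 10^(NF_i/10), G_i = 10^(G_i,dB/10)
  Stage 1: F_1 = 10^(0.451/10) = 1.109, G_1 = 10^(−0.451/10) = 0.9014
  Stage 2: F_2 = 10^(2.09/10) = 1.618, G_2 = 10^(21.9/10) = 154.9
Friis cascade:
  F = 1.109 + (1.618 − 1)/0.9014 = 1.795
NF = 10 log₁₀(1.795) = 2.54 dB

2.54 dB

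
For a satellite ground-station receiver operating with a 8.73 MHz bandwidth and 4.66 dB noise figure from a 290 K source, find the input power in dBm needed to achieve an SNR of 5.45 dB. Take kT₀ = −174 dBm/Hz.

Sensitivity = −174 + 10 log₁₀(B) + NF + SNR_min
= −174 + 69.41 + 4.66 + 5.45
= −94.48 dBm → −94.5 dBm

−94.5 dBm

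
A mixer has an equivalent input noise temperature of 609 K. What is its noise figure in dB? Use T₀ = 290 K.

4.91 dB

F = 1 + T_e/T₀ = 1 + 609/290 = 3.1
NF = 10 log₁₀(3.1) = 4.91 dB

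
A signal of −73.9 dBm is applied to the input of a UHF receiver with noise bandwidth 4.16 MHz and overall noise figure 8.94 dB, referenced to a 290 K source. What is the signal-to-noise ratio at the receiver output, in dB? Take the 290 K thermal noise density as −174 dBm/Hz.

25.0 dB

Noise floor: N = −174 + 10 log₁₀(B) + NF
10 log₁₀(4.16×10⁶) = 66.19 dB
N = −174 + 66.19 + 8.94 = −98.87 dBm
SNR = P_sig − N = −73.9 − (−98.87) = 24.97 dB → 25.0 dB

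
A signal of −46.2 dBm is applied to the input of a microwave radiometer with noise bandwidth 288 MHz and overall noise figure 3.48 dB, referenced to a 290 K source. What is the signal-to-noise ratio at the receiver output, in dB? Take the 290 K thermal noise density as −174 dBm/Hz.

39.7 dB

Noise floor: N = −174 + 10 log₁₀(B) + NF
10 log₁₀(2.88×10⁸) = 84.59 dB
N = −174 + 84.59 + 3.48 = −85.93 dBm
SNR = P_sig − N = −46.2 − (−85.93) = 39.73 dB → 39.7 dB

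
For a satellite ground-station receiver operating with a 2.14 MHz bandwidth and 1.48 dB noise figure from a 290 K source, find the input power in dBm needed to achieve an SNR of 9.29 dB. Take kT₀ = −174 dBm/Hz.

−99.9 dBm

Sensitivity = −174 + 10 log₁₀(B) + NF + SNR_min
= −174 + 63.3 + 1.48 + 9.29
= −99.93 dBm → −99.9 dBm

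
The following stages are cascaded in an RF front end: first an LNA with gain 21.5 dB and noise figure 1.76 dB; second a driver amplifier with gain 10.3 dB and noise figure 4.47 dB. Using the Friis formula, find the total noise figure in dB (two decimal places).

Convert to linear (a loss of L dB is a gain of −L dB): F_i = 10^(NF_i/10), G_i = 10^(G_i,dB/10)
  Stage 1: F_1 = 10^(1.76/10) = 1.500, G_1 = 10^(21.5/10) = 141.3
  Stage 2: F_2 = 10^(4.47/10) = 2.799, G_2 = 10^(10.3/10) = 10.72
Friis cascade:
  F = 1.500 + (2.799 − 1)/141.3 = 1.512
NF = 10 log₁₀(1.512) = 1.80 dB

1.80 dB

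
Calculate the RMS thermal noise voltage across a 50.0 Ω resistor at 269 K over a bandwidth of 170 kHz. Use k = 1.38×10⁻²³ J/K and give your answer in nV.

V_n = √(4kTRB)
4kTRB = 4 × 1.38×10⁻²³ × 269 × 5.00×10¹ × 1.70×10⁵ = 1.26×10⁻¹³ V²
V_n = √(1.26×10⁻¹³) = 3.55×10⁻⁷ V = 355 nV

355 nV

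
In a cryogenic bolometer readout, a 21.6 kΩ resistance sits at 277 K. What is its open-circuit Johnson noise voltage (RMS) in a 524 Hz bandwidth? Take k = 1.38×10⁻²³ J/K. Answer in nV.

416 nV

V_n = √(4kTRB)
4kTRB = 4 × 1.38×10⁻²³ × 277 × 2.16×10⁴ × 5.24×10² = 1.73×10⁻¹³ V²
V_n = √(1.73×10⁻¹³) = 4.16×10⁻⁷ V = 416 nV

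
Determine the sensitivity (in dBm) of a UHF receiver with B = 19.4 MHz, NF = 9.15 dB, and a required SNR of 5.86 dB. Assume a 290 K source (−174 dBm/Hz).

−86.1 dBm

Sensitivity = −174 + 10 log₁₀(B) + NF + SNR_min
= −174 + 72.88 + 9.15 + 5.86
= −86.11 dBm → −86.1 dBm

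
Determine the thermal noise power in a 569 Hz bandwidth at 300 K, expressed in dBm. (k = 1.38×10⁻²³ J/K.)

P_n = kTB = 1.38×10⁻²³ × 300 × 5.69×10² = 2.36×10⁻¹⁸ W
In dBm: 10 log₁₀(2.36×10⁻¹⁸ / 10⁻³) = −146.3 dBm

−146.3 dBm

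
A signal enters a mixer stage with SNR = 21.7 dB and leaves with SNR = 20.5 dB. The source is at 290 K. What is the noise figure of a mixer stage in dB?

NF (dB) = SNR_in(dB) − SNR_out(dB) when the source is at T₀
NF = 21.7 − 20.5 = 1.2 dB

1.2 dB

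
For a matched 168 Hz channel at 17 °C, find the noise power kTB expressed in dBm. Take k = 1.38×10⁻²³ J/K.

−151.7 dBm

T = 17 °C + 273.15 = 290.15 K
P_n = kTB = 1.38×10⁻²³ × 290.15 × 1.68×10² = 6.73×10⁻¹⁹ W
In dBm: 10 log₁₀(6.73×10⁻¹⁹ / 10⁻³) = −151.7 dBm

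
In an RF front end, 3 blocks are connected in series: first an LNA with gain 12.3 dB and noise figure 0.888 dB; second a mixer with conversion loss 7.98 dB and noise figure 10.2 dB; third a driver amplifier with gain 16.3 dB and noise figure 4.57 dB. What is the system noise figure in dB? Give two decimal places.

Convert to linear (a loss of L dB is a gain of −L dB): F_i = 10^(NF_i/10), G_i = 10^(G_i,dB/10)
  Stage 1: F_1 = 10^(0.888/10) = 1.227, G_1 = 10^(12.3/10) = 16.98
  Stage 2: F_2 = 10^(10.2/10) = 10.47, G_2 = 10^(−7.98/10) = 0.1592
  Stage 3: F_3 = 10^(4.57/10) = 2.864, G_3 = 10^(16.3/10) = 42.66
Friis cascade:
  F = 1.227 + (10.47 − 1)/16.98 + (2.864 − 1)/2.704 = 2.474
NF = 10 log₁₀(2.474) = 3.93 dB

3.93 dB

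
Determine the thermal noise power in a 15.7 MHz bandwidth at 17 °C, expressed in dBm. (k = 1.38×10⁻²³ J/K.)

−102.0 dBm

T = 17 °C + 273.15 = 290.15 K
P_n = kTB = 1.38×10⁻²³ × 290.15 × 1.57×10⁷ = 6.29×10⁻¹⁴ W
In dBm: 10 log₁₀(6.29×10⁻¹⁴ / 10⁻³) = −102.0 dBm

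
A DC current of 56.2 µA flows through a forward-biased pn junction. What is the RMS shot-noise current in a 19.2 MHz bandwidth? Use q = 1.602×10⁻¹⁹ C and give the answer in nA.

18.6 nA

I_n = √(2qI·B)
2qI·B = 2 × 1.602×10⁻¹⁹ × 5.62×10⁻⁵ × 1.92×10⁷ = 3.46×10⁻¹⁶ A²
I_n = √(3.46×10⁻¹⁶) = 1.86×10⁻⁸ A = 18.6 nA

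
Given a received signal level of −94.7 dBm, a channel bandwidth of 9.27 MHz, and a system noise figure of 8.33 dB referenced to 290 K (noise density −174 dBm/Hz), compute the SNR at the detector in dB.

Noise floor: N = −174 + 10 log₁₀(B) + NF
10 log₁₀(9.27×10⁶) = 69.67 dB
N = −174 + 69.67 + 8.33 = −96.00 dBm
SNR = P_sig − N = −94.7 − (−96.00) = 1.30 dB → 1.3 dB

1.3 dB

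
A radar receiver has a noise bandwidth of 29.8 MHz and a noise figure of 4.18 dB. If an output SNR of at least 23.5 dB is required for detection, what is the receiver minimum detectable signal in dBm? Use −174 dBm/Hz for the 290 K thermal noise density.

−71.6 dBm

Sensitivity = −174 + 10 log₁₀(B) + NF + SNR_min
= −174 + 74.74 + 4.18 + 23.5
= −71.58 dBm → −71.6 dBm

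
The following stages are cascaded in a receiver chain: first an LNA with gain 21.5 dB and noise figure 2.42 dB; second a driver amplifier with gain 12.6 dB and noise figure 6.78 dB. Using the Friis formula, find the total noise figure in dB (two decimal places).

2.49 dB

Convert to linear (a loss of L dB is a gain of −L dB): F_i = 10^(NF_i/10), G_i = 10^(G_i,dB/10)
  Stage 1: F_1 = 10^(2.42/10) = 1.746, G_1 = 10^(21.5/10) = 141.3
  Stage 2: F_2 = 10^(6.78/10) = 4.764, G_2 = 10^(12.6/10) = 18.20
Friis cascade:
  F = 1.746 + (4.764 − 1)/141.3 = 1.772
NF = 10 log₁₀(1.772) = 2.49 dB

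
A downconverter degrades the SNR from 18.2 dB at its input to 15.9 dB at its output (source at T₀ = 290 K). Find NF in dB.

2.3 dB

NF (dB) = SNR_in(dB) − SNR_out(dB) when the source is at T₀
NF = 18.2 − 15.9 = 2.3 dB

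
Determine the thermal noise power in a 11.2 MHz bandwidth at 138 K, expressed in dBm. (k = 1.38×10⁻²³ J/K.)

P_n = kTB = 1.38×10⁻²³ × 138 × 1.12×10⁷ = 2.13×10⁻¹⁴ W
In dBm: 10 log₁₀(2.13×10⁻¹⁴ / 10⁻³) = −106.7 dBm

−106.7 dBm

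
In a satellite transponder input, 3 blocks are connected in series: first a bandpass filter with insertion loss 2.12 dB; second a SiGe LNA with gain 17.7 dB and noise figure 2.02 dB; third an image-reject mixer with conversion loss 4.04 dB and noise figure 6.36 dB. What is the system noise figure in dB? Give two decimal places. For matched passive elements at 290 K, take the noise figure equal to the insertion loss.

4.29 dB

Convert to linear (a loss of L dB is a gain of −L dB): F_i = 10^(NF_i/10), G_i = 10^(G_i,dB/10)
  Stage 1: F_1 = 10^(2.12/10) = 1.629, G_1 = 10^(−2.12/10) = 0.6138
  Stage 2: F_2 = 10^(2.02/10) = 1.592, G_2 = 10^(17.7/10) = 58.88
  Stage 3: F_3 = 10^(6.36/10) = 4.325, G_3 = 10^(−4.04/10) = 0.3945
Friis cascade:
  F = 1.629 + (1.592 − 1)/0.6138 + (4.325 − 1)/36.14 = 2.686
NF = 10 log₁₀(2.686) = 4.29 dB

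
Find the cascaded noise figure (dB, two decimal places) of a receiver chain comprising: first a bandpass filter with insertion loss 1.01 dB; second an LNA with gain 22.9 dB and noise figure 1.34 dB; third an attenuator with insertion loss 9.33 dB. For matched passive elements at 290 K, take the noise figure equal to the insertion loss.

Convert to linear (a loss of L dB is a gain of −L dB): F_i = 10^(NF_i/10), G_i = 10^(G_i,dB/10)
  Stage 1: F_1 = 10^(1.01/10) = 1.262, G_1 = 10^(−1.01/10) = 0.7925
  Stage 2: F_2 = 10^(1.34/10) = 1.361, G_2 = 10^(22.9/10) = 195.0
  Stage 3: F_3 = 10^(9.33/10) = 8.570, G_3 = 10^(−9.33/10) = 0.1167
Friis cascade:
  F = 1.262 + (1.361 − 1)/0.7925 + (8.570 − 1)/154.5 = 1.767
NF = 10 log₁₀(1.767) = 2.47 dB

2.47 dB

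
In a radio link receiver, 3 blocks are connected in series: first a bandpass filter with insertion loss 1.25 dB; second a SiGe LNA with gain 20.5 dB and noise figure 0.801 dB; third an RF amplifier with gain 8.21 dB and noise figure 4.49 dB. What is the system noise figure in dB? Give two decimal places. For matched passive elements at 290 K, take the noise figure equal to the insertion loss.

Convert to linear (a loss of L dB is a gain of −L dB): F_i = 10^(NF_i/10), G_i = 10^(G_i,dB/10)
  Stage 1: F_1 = 10^(1.25/10) = 1.334, G_1 = 10^(−1.25/10) = 0.7499
  Stage 2: F_2 = 10^(0.801/10) = 1.203, G_2 = 10^(20.5/10) = 112.2
  Stage 3: F_3 = 10^(4.49/10) = 2.812, G_3 = 10^(8.21/10) = 6.622
Friis cascade:
  F = 1.334 + (1.203 − 1)/0.7499 + (2.812 − 1)/84.14 = 1.625
NF = 10 log₁₀(1.625) = 2.11 dB

2.11 dB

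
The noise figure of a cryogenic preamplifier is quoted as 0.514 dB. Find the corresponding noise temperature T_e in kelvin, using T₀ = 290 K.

F = 10^(0.514/10) = 1.12564
T_e = (F − 1)·T₀ = (1.12564 − 1) × 290 = 36.4 K

36.4 K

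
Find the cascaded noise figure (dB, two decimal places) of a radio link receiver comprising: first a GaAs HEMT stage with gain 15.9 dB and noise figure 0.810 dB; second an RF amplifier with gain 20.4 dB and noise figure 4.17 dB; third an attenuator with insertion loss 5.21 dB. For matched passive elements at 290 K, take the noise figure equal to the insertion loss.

0.96 dB

Convert to linear (a loss of L dB is a gain of −L dB): F_i = 10^(NF_i/10), G_i = 10^(G_i,dB/10)
  Stage 1: F_1 = 10^(0.810/10) = 1.205, G_1 = 10^(15.9/10) = 38.90
  Stage 2: F_2 = 10^(4.17/10) = 2.612, G_2 = 10^(20.4/10) = 109.6
  Stage 3: F_3 = 10^(5.21/10) = 3.319, G_3 = 10^(−5.21/10) = 0.3013
Friis cascade:
  F = 1.205 + (2.612 − 1)/38.90 + (3.319 − 1)/4266 = 1.247
NF = 10 log₁₀(1.247) = 0.96 dB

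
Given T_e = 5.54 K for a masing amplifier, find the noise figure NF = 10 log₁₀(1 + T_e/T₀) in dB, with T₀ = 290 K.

0.082 dB

F = 1 + T_e/T₀ = 1 + 5.54/290 = 1.0191
NF = 10 log₁₀(1.0191) = 0.082 dB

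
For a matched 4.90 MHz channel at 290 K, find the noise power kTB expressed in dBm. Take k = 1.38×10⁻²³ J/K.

−107.1 dBm

P_n = kTB = 1.38×10⁻²³ × 290 × 4.90×10⁶ = 1.96×10⁻¹⁴ W
In dBm: 10 log₁₀(1.96×10⁻¹⁴ / 10⁻³) = −107.1 dBm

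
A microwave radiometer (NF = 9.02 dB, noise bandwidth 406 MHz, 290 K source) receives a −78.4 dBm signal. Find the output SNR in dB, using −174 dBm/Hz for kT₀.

0.5 dB

Noise floor: N = −174 + 10 log₁₀(B) + NF
10 log₁₀(4.06×10⁸) = 86.09 dB
N = −174 + 86.09 + 9.02 = −78.89 dBm
SNR = P_sig − N = −78.4 − (−78.89) = 0.49 dB → 0.5 dB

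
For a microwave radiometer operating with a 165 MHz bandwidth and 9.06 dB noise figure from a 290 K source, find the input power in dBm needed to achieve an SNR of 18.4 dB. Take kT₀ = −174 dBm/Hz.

−64.4 dBm

Sensitivity = −174 + 10 log₁₀(B) + NF + SNR_min
= −174 + 82.17 + 9.06 + 18.4
= −64.37 dBm → −64.4 dBm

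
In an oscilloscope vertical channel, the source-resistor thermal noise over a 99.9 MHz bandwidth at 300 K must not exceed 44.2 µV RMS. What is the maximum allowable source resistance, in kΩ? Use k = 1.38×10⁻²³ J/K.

Johnson–Nyquist: V_n = √(4kTRB) ⇒ R = V_n² / (4kTB)
4kTB = 4 × 1.38×10⁻²³ × 300 × 9.99×10⁷ = 1.65×10⁻¹²
R = (4.42×10⁻⁵)² / 1.65×10⁻¹² = 1.18×10³ Ω = 1.18 kΩ

1.18 kΩ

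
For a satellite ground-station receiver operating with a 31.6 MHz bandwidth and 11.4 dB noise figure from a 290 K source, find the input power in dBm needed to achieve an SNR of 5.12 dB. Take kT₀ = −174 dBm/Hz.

−82.5 dBm

Sensitivity = −174 + 10 log₁₀(B) + NF + SNR_min
= −174 + 75 + 11.4 + 5.12
= −82.48 dBm → −82.5 dBm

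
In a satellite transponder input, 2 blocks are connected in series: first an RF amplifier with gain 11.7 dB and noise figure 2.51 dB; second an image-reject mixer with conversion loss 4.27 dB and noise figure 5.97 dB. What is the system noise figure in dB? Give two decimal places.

Convert to linear (a loss of L dB is a gain of −L dB): F_i = 10^(NF_i/10), G_i = 10^(G_i,dB/10)
  Stage 1: F_1 = 10^(2.51/10) = 1.782, G_1 = 10^(11.7/10) = 14.79
  Stage 2: F_2 = 10^(5.97/10) = 3.954, G_2 = 10^(−4.27/10) = 0.3741
Friis cascade:
  F = 1.782 + (3.954 − 1)/14.79 = 1.982
NF = 10 log₁₀(1.982) = 2.97 dB

2.97 dB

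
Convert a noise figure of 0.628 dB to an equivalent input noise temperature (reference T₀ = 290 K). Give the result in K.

45.1 K

F = 10^(0.628/10) = 1.15558
T_e = (F − 1)·T₀ = (1.15558 − 1) × 290 = 45.1 K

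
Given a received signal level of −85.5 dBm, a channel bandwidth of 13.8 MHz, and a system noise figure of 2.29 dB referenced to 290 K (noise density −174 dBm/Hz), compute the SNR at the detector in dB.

Noise floor: N = −174 + 10 log₁₀(B) + NF
10 log₁₀(1.38×10⁷) = 71.4 dB
N = −174 + 71.4 + 2.29 = −100.31 dBm
SNR = P_sig − N = −85.5 − (−100.31) = 14.81 dB → 14.8 dB

14.8 dB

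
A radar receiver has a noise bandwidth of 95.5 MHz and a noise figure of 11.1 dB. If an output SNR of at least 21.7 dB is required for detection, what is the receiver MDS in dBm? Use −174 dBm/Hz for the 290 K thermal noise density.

Sensitivity = −174 + 10 log₁₀(B) + NF + SNR_min
= −174 + 79.8 + 11.1 + 21.7
= −61.4 dBm → −61.4 dBm

−61.4 dBm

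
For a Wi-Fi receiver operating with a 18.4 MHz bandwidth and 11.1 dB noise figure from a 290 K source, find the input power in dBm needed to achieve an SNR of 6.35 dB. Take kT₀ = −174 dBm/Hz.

Sensitivity = −174 + 10 log₁₀(B) + NF + SNR_min
= −174 + 72.65 + 11.1 + 6.35
= −83.90 dBm → −83.9 dBm

−83.9 dBm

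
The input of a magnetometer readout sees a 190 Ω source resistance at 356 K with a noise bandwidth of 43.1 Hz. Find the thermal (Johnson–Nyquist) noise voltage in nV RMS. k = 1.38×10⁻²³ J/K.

V_n = √(4kTRB)
4kTRB = 4 × 1.38×10⁻²³ × 356 × 1.90×10² × 4.31×10¹ = 1.61×10⁻¹⁶ V²
V_n = √(1.61×10⁻¹⁶) = 1.27×10⁻⁸ V = 12.7 nV

12.7 nV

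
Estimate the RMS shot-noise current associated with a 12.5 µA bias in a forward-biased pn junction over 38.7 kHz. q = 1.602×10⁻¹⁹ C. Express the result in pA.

I_n = √(2qI·B)
2qI·B = 2 × 1.602×10⁻¹⁹ × 1.25×10⁻⁵ × 3.87×10⁴ = 1.55×10⁻¹⁹ A²
I_n = √(1.55×10⁻¹⁹) = 3.94×10⁻¹⁰ A = 394 pA

394 pA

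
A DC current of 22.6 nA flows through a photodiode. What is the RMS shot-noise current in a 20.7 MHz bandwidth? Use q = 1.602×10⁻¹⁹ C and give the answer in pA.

387 pA

I_n = √(2qI·B)
2qI·B = 2 × 1.602×10⁻¹⁹ × 2.26×10⁻⁸ × 2.07×10⁷ = 1.50×10⁻¹⁹ A²
I_n = √(1.50×10⁻¹⁹) = 3.87×10⁻¹⁰ A = 387 pA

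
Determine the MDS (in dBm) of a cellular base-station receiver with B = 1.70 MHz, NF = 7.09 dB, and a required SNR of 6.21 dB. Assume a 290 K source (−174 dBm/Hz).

−98.4 dBm

Sensitivity = −174 + 10 log₁₀(B) + NF + SNR_min
= −174 + 62.3 + 7.09 + 6.21
= −98.40 dBm → −98.4 dBm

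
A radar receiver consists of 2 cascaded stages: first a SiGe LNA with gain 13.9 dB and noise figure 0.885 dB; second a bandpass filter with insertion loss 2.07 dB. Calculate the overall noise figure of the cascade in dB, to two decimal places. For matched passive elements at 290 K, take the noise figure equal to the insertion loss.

Convert to linear (a loss of L dB is a gain of −L dB): F_i = 10^(NF_i/10), G_i = 10^(G_i,dB/10)
  Stage 1: F_1 = 10^(0.885/10) = 1.226, G_1 = 10^(13.9/10) = 24.55
  Stage 2: F_2 = 10^(2.07/10) = 1.611, G_2 = 10^(−2.07/10) = 0.6209
Friis cascade:
  F = 1.226 + (1.611 − 1)/24.55 = 1.251
NF = 10 log₁₀(1.251) = 0.97 dB

0.97 dB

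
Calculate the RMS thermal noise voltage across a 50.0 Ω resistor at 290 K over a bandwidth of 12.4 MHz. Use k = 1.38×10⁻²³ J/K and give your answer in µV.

V_n = √(4kTRB)
4kTRB = 4 × 1.38×10⁻²³ × 290 × 5.00×10¹ × 1.24×10⁷ = 9.92×10⁻¹² V²
V_n = √(9.92×10⁻¹²) = 3.15×10⁻⁶ V = 3.15 µV

3.15 µV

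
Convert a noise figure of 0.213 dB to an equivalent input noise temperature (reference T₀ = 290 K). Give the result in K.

F = 10^(0.213/10) = 1.05027
T_e = (F − 1)·T₀ = (1.05027 − 1) × 290 = 14.6 K

14.6 K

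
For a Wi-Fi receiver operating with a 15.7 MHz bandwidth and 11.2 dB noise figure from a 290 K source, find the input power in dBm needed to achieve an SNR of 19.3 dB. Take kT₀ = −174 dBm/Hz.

−71.5 dBm

Sensitivity = −174 + 10 log₁₀(B) + NF + SNR_min
= −174 + 71.96 + 11.2 + 19.3
= −71.54 dBm → −71.5 dBm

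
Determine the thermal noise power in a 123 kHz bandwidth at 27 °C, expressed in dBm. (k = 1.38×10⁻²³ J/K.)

T = 27 °C + 273.15 = 300.15 K
P_n = kTB = 1.38×10⁻²³ × 300.15 × 1.23×10⁵ = 5.09×10⁻¹⁶ W
In dBm: 10 log₁₀(5.09×10⁻¹⁶ / 10⁻³) = −122.9 dBm

−122.9 dBm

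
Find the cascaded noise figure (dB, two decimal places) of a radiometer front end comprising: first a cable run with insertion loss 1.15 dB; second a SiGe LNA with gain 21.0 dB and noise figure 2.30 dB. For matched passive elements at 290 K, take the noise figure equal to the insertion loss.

Convert to linear (a loss of L dB is a gain of −L dB): F_i = 10^(NF_i/10), G_i = 10^(G_i,dB/10)
  Stage 1: F_1 = 10^(1.15/10) = 1.303, G_1 = 10^(−1.15/10) = 0.7674
  Stage 2: F_2 = 10^(2.30/10) = 1.698, G_2 = 10^(21.0/10) = 125.9
Friis cascade:
  F = 1.303 + (1.698 − 1)/0.7674 = 2.213
NF = 10 log₁₀(2.213) = 3.45 dB

3.45 dB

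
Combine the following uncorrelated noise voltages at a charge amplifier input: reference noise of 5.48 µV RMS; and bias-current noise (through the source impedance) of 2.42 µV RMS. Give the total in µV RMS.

5.99 µV

Uncorrelated sources add in power (mean-square): V_tot = √(ΣV_i²)
V_tot = √[(5.48×10⁻⁶)² + (2.42×10⁻⁶)²] = 5.99×10⁻⁶ V = 5.99 µV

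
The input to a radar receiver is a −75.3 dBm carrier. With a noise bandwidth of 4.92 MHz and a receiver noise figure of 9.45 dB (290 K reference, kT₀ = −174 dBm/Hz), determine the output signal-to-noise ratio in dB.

22.3 dB

Noise floor: N = −174 + 10 log₁₀(B) + NF
10 log₁₀(4.92×10⁶) = 66.92 dB
N = −174 + 66.92 + 9.45 = −97.63 dBm
SNR = P_sig − N = −75.3 − (−97.63) = 22.33 dB → 22.3 dB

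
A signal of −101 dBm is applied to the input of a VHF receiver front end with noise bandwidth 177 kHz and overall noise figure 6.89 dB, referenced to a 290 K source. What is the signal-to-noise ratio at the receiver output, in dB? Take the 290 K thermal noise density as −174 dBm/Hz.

Noise floor: N = −174 + 10 log₁₀(B) + NF
10 log₁₀(1.77×10⁵) = 52.48 dB
N = −174 + 52.48 + 6.89 = −114.63 dBm
SNR = P_sig − N = −101 − (−114.63) = 13.63 dB → 13.6 dB

13.6 dB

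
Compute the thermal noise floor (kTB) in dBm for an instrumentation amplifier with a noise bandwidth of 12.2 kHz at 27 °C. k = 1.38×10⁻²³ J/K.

T = 27 °C + 273.15 = 300.15 K
P_n = kTB = 1.38×10⁻²³ × 300.15 × 1.22×10⁴ = 5.05×10⁻¹⁷ W
In dBm: 10 log₁₀(5.05×10⁻¹⁷ / 10⁻³) = −133.0 dBm

−133.0 dBm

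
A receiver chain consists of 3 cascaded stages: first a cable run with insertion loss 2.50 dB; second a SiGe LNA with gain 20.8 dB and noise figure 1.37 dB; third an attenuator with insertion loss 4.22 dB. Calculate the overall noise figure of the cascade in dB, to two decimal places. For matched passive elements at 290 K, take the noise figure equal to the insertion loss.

3.91 dB

Convert to linear (a loss of L dB is a gain of −L dB): F_i = 10^(NF_i/10), G_i = 10^(G_i,dB/10)
  Stage 1: F_1 = 10^(2.50/10) = 1.778, G_1 = 10^(−2.50/10) = 0.5623
  Stage 2: F_2 = 10^(1.37/10) = 1.371, G_2 = 10^(20.8/10) = 120.2
  Stage 3: F_3 = 10^(4.22/10) = 2.642, G_3 = 10^(−4.22/10) = 0.3784
Friis cascade:
  F = 1.778 + (1.371 − 1)/0.5623 + (2.642 − 1)/67.61 = 2.462
NF = 10 log₁₀(2.462) = 3.91 dB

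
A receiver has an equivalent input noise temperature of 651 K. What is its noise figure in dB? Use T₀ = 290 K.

5.11 dB

F = 1 + T_e/T₀ = 1 + 651/290 = 3.24483
NF = 10 log₁₀(3.24483) = 5.11 dB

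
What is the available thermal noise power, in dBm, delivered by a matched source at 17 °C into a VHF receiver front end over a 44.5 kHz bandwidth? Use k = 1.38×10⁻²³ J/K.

T = 17 °C + 273.15 = 290.15 K
P_n = kTB = 1.38×10⁻²³ × 290.15 × 4.45×10⁴ = 1.78×10⁻¹⁶ W
In dBm: 10 log₁₀(1.78×10⁻¹⁶ / 10⁻³) = −127.5 dBm

−127.5 dBm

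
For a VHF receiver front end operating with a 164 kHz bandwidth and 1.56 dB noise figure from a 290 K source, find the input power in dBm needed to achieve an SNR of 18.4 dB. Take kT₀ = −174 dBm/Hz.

−101.9 dBm

Sensitivity = −174 + 10 log₁₀(B) + NF + SNR_min
= −174 + 52.15 + 1.56 + 18.4
= −101.89 dBm → −101.9 dBm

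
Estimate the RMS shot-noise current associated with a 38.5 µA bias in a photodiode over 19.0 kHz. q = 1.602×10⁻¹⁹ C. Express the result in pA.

484 pA

I_n = √(2qI·B)
2qI·B = 2 × 1.602×10⁻¹⁹ × 3.85×10⁻⁵ × 1.90×10⁴ = 2.34×10⁻¹⁹ A²
I_n = √(2.34×10⁻¹⁹) = 4.84×10⁻¹⁰ A = 484 pA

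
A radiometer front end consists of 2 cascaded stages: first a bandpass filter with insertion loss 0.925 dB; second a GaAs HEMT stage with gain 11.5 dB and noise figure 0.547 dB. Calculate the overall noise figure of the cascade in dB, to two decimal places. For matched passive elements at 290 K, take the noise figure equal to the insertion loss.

Convert to linear (a loss of L dB is a gain of −L dB): F_i = 10^(NF_i/10), G_i = 10^(G_i,dB/10)
  Stage 1: F_1 = 10^(0.925/10) = 1.237, G_1 = 10^(−0.925/10) = 0.8082
  Stage 2: F_2 = 10^(0.547/10) = 1.134, G_2 = 10^(11.5/10) = 14.13
Friis cascade:
  F = 1.237 + (1.134 − 1)/0.8082 = 1.403
NF = 10 log₁₀(1.403) = 1.47 dB

1.47 dB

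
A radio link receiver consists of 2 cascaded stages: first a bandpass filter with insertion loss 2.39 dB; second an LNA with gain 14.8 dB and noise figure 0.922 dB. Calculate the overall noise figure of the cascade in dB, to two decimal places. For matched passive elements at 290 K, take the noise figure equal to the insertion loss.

3.31 dB

Convert to linear (a loss of L dB is a gain of −L dB): F_i = 10^(NF_i/10), G_i = 10^(G_i,dB/10)
  Stage 1: F_1 = 10^(2.39/10) = 1.734, G_1 = 10^(−2.39/10) = 0.5768
  Stage 2: F_2 = 10^(0.922/10) = 1.237, G_2 = 10^(14.8/10) = 30.20
Friis cascade:
  F = 1.734 + (1.237 − 1)/0.5768 = 2.144
NF = 10 log₁₀(2.144) = 3.31 dB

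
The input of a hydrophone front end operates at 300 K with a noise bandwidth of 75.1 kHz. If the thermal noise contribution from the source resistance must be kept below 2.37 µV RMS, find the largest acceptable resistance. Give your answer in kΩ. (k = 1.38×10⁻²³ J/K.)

4.52 kΩ

Johnson–Nyquist: V_n = √(4kTRB) ⇒ R = V_n² / (4kTB)
4kTB = 4 × 1.38×10⁻²³ × 300 × 7.51×10⁴ = 1.24×10⁻¹⁵
R = (2.37×10⁻⁶)² / 1.24×10⁻¹⁵ = 4.52×10³ Ω = 4.52 kΩ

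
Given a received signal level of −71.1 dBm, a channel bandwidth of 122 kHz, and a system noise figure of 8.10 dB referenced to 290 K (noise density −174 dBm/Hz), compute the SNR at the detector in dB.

43.9 dB

Noise floor: N = −174 + 10 log₁₀(B) + NF
10 log₁₀(1.22×10⁵) = 50.86 dB
N = −174 + 50.86 + 8.10 = −115.04 dBm
SNR = P_sig − N = −71.1 − (−115.04) = 43.94 dB → 43.9 dB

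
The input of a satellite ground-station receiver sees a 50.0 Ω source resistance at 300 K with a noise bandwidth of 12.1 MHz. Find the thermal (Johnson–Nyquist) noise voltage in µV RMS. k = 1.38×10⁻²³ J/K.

3.17 µV

V_n = √(4kTRB)
4kTRB = 4 × 1.38×10⁻²³ × 300 × 5.00×10¹ × 1.21×10⁷ = 1.00×10⁻¹¹ V²
V_n = √(1.00×10⁻¹¹) = 3.17×10⁻⁶ V = 3.17 µV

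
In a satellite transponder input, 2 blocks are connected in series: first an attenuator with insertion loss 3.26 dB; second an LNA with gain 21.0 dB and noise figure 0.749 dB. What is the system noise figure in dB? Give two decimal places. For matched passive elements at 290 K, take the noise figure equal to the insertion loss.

Convert to linear (a loss of L dB is a gain of −L dB): F_i = 10^(NF_i/10), G_i = 10^(G_i,dB/10)
  Stage 1: F_1 = 10^(3.26/10) = 2.118, G_1 = 10^(−3.26/10) = 0.4721
  Stage 2: F_2 = 10^(0.749/10) = 1.188, G_2 = 10^(21.0/10) = 125.9
Friis cascade:
  F = 2.118 + (1.188 − 1)/0.4721 = 2.517
NF = 10 log₁₀(2.517) = 4.01 dB

4.01 dB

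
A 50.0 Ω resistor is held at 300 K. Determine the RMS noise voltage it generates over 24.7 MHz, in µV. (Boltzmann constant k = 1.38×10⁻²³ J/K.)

4.52 µV

V_n = √(4kTRB)
4kTRB = 4 × 1.38×10⁻²³ × 300 × 5.00×10¹ × 2.47×10⁷ = 2.05×10⁻¹¹ V²
V_n = √(2.05×10⁻¹¹) = 4.52×10⁻⁶ V = 4.52 µV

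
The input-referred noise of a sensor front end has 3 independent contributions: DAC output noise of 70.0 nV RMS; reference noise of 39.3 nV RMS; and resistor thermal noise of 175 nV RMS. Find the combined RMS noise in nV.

Uncorrelated sources add in power (mean-square): V_tot = √(ΣV_i²)
V_tot = √[(7.00×10⁻⁸)² + (3.93×10⁻⁸)² + (1.75×10⁻⁷)²] = 1.93×10⁻⁷ V = 193 nV

193 nV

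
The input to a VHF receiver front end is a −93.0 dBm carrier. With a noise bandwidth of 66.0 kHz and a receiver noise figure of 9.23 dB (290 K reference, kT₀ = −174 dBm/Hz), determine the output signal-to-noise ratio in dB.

23.6 dB

Noise floor: N = −174 + 10 log₁₀(B) + NF
10 log₁₀(6.60×10⁴) = 48.2 dB
N = −174 + 48.2 + 9.23 = −116.57 dBm
SNR = P_sig − N = −93.0 − (−116.57) = 23.57 dB → 23.6 dB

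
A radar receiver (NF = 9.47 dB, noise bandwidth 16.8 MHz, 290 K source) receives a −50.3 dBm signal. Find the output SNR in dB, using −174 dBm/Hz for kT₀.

Noise floor: N = −174 + 10 log₁₀(B) + NF
10 log₁₀(1.68×10⁷) = 72.25 dB
N = −174 + 72.25 + 9.47 = −92.28 dBm
SNR = P_sig − N = −50.3 − (−92.28) = 41.98 dB → 42.0 dB

42.0 dB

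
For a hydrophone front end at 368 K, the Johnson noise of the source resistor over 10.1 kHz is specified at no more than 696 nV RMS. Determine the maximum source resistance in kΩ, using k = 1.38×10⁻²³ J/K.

2.36 kΩ

Johnson–Nyquist: V_n = √(4kTRB) ⇒ R = V_n² / (4kTB)
4kTB = 4 × 1.38×10⁻²³ × 368 × 1.01×10⁴ = 2.05×10⁻¹⁶
R = (6.96×10⁻⁷)² / 2.05×10⁻¹⁶ = 2.36×10³ Ω = 2.36 kΩ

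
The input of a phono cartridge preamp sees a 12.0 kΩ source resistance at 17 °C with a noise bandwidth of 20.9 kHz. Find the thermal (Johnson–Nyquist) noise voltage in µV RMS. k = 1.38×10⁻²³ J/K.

T = 17 °C + 273.15 = 290.15 K
V_n = √(4kTRB)
4kTRB = 4 × 1.38×10⁻²³ × 290.15 × 1.20×10⁴ × 2.09×10⁴ = 4.02×10⁻¹² V²
V_n = √(4.02×10⁻¹²) = 2.00×10⁻⁶ V = 2.00 µV

2.00 µV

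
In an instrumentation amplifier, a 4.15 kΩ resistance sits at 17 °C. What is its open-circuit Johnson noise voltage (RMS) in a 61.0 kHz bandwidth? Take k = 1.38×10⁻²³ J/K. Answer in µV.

T = 17 °C + 273.15 = 290.15 K
V_n = √(4kTRB)
4kTRB = 4 × 1.38×10⁻²³ × 290.15 × 4.15×10³ × 6.10×10⁴ = 4.05×10⁻¹² V²
V_n = √(4.05×10⁻¹²) = 2.01×10⁻⁶ V = 2.01 µV

2.01 µV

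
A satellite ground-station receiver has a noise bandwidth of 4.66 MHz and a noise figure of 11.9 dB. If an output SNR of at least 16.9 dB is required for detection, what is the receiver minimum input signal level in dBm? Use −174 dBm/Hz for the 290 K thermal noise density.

Sensitivity = −174 + 10 log₁₀(B) + NF + SNR_min
= −174 + 66.68 + 11.9 + 16.9
= −78.52 dBm → −78.5 dBm

−78.5 dBm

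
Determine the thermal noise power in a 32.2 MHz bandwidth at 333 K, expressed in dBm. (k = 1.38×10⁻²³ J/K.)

−98.3 dBm

P_n = kTB = 1.38×10⁻²³ × 333 × 3.22×10⁷ = 1.48×10⁻¹³ W
In dBm: 10 log₁₀(1.48×10⁻¹³ / 10⁻³) = −98.3 dBm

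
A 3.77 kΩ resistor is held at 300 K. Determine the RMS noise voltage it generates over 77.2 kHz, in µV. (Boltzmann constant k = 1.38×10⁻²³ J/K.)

V_n = √(4kTRB)
4kTRB = 4 × 1.38×10⁻²³ × 300 × 3.77×10³ × 7.72×10⁴ = 4.82×10⁻¹² V²
V_n = √(4.82×10⁻¹²) = 2.20×10⁻⁶ V = 2.20 µV

2.20 µV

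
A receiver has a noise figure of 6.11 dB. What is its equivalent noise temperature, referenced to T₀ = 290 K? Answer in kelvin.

F = 10^(6.11/10) = 4.08319
T_e = (F − 1)·T₀ = (4.08319 − 1) × 290 = 894 K

894 K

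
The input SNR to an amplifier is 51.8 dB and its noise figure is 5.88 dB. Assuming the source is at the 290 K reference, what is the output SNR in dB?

45.92 dB

By definition F = SNR_in/SNR_out, so in dB: SNR_out = SNR_in − NF
SNR_out = 51.8 − 5.88 = 45.92 dB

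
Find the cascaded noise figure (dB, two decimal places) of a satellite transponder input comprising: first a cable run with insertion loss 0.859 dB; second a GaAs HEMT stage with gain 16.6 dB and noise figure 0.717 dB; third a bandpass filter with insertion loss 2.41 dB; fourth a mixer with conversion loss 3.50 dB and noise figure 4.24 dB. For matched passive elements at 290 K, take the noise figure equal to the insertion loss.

Convert to linear (a loss of L dB is a gain of −L dB): F_i = 10^(NF_i/10), G_i = 10^(G_i,dB/10)
  Stage 1: F_1 = 10^(0.859/10) = 1.219, G_1 = 10^(−0.859/10) = 0.8205
  Stage 2: F_2 = 10^(0.717/10) = 1.180, G_2 = 10^(16.6/10) = 45.71
  Stage 3: F_3 = 10^(2.41/10) = 1.742, G_3 = 10^(−2.41/10) = 0.5741
  Stage 4: F_4 = 10^(4.24/10) = 2.655, G_4 = 10^(−3.50/10) = 0.4467
Friis cascade:
  F = 1.219 + (1.180 − 1)/0.8205 + (1.742 − 1)/37.51 + (2.655 − 1)/21.53 = 1.534
NF = 10 log₁₀(1.534) = 1.86 dB

1.86 dB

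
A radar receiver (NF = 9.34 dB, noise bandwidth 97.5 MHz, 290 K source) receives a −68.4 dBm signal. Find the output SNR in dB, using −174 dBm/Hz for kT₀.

16.4 dB

Noise floor: N = −174 + 10 log₁₀(B) + NF
10 log₁₀(9.75×10⁷) = 79.89 dB
N = −174 + 79.89 + 9.34 = −84.77 dBm
SNR = P_sig − N = −68.4 − (−84.77) = 16.37 dB → 16.4 dB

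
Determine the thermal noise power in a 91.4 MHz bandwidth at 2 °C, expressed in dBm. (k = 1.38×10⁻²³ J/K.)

T = 2 °C + 273.15 = 275.15 K
P_n = kTB = 1.38×10⁻²³ × 275.15 × 9.14×10⁷ = 3.47×10⁻¹³ W
In dBm: 10 log₁₀(3.47×10⁻¹³ / 10⁻³) = −94.6 dBm

−94.6 dBm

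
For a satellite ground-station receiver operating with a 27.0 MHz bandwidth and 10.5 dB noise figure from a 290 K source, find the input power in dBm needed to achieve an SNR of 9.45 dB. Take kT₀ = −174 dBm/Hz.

−79.7 dBm

Sensitivity = −174 + 10 log₁₀(B) + NF + SNR_min
= −174 + 74.31 + 10.5 + 9.45
= −79.74 dBm → −79.7 dBm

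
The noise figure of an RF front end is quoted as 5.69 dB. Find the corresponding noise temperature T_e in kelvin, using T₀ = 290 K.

785 K

F = 10^(5.69/10) = 3.70681
T_e = (F − 1)·T₀ = (3.70681 − 1) × 290 = 785 K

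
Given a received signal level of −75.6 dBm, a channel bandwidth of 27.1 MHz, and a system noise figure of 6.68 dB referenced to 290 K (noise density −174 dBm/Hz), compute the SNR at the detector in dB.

Noise floor: N = −174 + 10 log₁₀(B) + NF
10 log₁₀(2.71×10⁷) = 74.33 dB
N = −174 + 74.33 + 6.68 = −92.99 dBm
SNR = P_sig − N = −75.6 − (−92.99) = 17.39 dB → 17.4 dB

17.4 dB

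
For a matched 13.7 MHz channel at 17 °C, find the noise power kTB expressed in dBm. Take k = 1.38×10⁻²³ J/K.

−102.6 dBm

T = 17 °C + 273.15 = 290.15 K
P_n = kTB = 1.38×10⁻²³ × 290.15 × 1.37×10⁷ = 5.49×10⁻¹⁴ W
In dBm: 10 log₁₀(5.49×10⁻¹⁴ / 10⁻³) = −102.6 dBm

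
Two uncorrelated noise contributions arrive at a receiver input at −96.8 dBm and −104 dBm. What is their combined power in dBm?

Convert to linear, add, convert back:
P₁ = 2.09×10⁻¹³ W, P₂ = 3.98×10⁻¹⁴ W
P_tot = 2.49×10⁻¹³ W → 10 log₁₀(P_tot / 10⁻³) = −96.0 dBm

−96.0 dBm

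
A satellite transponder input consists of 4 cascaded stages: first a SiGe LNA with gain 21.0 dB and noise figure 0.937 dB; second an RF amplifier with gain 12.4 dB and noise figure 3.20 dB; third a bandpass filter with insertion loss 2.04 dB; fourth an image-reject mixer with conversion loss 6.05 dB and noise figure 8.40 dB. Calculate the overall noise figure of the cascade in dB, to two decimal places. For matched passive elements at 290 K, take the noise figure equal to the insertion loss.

0.98 dB

Convert to linear (a loss of L dB is a gain of −L dB): F_i = 10^(NF_i/10), G_i = 10^(G_i,dB/10)
  Stage 1: F_1 = 10^(0.937/10) = 1.241, G_1 = 10^(21.0/10) = 125.9
  Stage 2: F_2 = 10^(3.20/10) = 2.089, G_2 = 10^(12.4/10) = 17.38
  Stage 3: F_3 = 10^(2.04/10) = 1.600, G_3 = 10^(−2.04/10) = 0.6252
  Stage 4: F_4 = 10^(8.40/10) = 6.918, G_4 = 10^(−6.05/10) = 0.2483
Friis cascade:
  F = 1.241 + (2.089 − 1)/125.9 + (1.600 − 1)/2188 + (6.918 − 1)/1368 = 1.254
NF = 10 log₁₀(1.254) = 0.98 dB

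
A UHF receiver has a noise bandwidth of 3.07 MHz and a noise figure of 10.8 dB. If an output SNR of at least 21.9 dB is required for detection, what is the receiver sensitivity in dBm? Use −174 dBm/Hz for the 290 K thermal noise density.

−76.4 dBm

Sensitivity = −174 + 10 log₁₀(B) + NF + SNR_min
= −174 + 64.87 + 10.8 + 21.9
= −76.43 dBm → −76.4 dBm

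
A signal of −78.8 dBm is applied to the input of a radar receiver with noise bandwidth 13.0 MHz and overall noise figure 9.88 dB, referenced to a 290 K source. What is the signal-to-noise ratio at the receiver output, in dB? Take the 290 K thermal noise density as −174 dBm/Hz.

14.2 dB

Noise floor: N = −174 + 10 log₁₀(B) + NF
10 log₁₀(1.30×10⁷) = 71.14 dB
N = −174 + 71.14 + 9.88 = −92.98 dBm
SNR = P_sig − N = −78.8 − (−92.98) = 14.18 dB → 14.2 dB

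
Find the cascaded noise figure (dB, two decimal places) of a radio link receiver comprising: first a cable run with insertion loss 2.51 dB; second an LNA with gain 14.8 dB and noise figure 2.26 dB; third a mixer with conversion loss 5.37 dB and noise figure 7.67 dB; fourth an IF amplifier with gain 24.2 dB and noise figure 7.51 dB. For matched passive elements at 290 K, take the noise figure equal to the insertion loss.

6.26 dB

Convert to linear (a loss of L dB is a gain of −L dB): F_i = 10^(NF_i/10), G_i = 10^(G_i,dB/10)
  Stage 1: F_1 = 10^(2.51/10) = 1.782, G_1 = 10^(−2.51/10) = 0.5610
  Stage 2: F_2 = 10^(2.26/10) = 1.683, G_2 = 10^(14.8/10) = 30.20
  Stage 3: F_3 = 10^(7.67/10) = 5.848, G_3 = 10^(−5.37/10) = 0.2904
  Stage 4: F_4 = 10^(7.51/10) = 5.636, G_4 = 10^(24.2/10) = 263.0
Friis cascade:
  F = 1.782 + (1.683 − 1)/0.5610 + (5.848 − 1)/16.94 + (5.636 − 1)/4.920 = 4.228
NF = 10 log₁₀(4.228) = 6.26 dB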